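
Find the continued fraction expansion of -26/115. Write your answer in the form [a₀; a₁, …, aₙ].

-26 ÷ 115 → quotient -1, remainder 89
115 ÷ 89 → quotient 1, remainder 26
89 ÷ 26 → quotient 3, remainder 11
26 ÷ 11 → quotient 2, remainder 4
11 ÷ 4 → quotient 2, remainder 3
4 ÷ 3 → quotient 1, remainder 1
3 ÷ 1 → quotient 3, remainder 0

[-1; 1, 3, 2, 2, 1, 3]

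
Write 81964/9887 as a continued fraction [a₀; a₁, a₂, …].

[8; 3, 2, 4, 4, 37, 2]

81964 = 8·9887 + 2868, so a_0 = 8
9887 = 3·2868 + 1283, so a_1 = 3
2868 = 2·1283 + 302, so a_2 = 2
1283 = 4·302 + 75, so a_3 = 4
302 = 4·75 + 2, so a_4 = 4
75 = 37·2 + 1, so a_5 = 37
2 = 2·1 + 0, so a_6 = 2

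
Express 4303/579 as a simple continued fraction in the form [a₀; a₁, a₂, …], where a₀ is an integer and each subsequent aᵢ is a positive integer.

[7; 2, 3, 6, 13]

⌊4303/579⌋ = 7, remainder 250
⌊579/250⌋ = 2, remainder 79
⌊250/79⌋ = 3, remainder 13
⌊79/13⌋ = 6, remainder 1
⌊13/1⌋ = 13, remainder 0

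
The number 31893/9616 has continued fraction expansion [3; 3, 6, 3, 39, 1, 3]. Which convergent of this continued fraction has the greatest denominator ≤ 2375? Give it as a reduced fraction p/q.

7824/2359

a_0 = 3: 3/1  (≤ bound)
a_1 = 3: 10/3  (≤ bound)
a_2 = 6: 63/19  (≤ bound)
a_3 = 3: 199/60  (≤ bound)
a_4 = 39: 7824/2359  (≤ bound)
a_5 = 1: 8023/2419  (> 2375, stop)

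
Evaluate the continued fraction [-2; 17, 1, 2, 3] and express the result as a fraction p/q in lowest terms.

-344/177

Collapse the nested fraction from the inside out:
Start with 3.
2 + 1/(3/1) = 2 + 1/3 = 7/3
1 + 1/(7/3) = 1 + 3/7 = 10/7
17 + 1/(10/7) = 17 + 7/10 = 177/10
-2 + 1/(177/10) = -2 + 10/177 = -344/177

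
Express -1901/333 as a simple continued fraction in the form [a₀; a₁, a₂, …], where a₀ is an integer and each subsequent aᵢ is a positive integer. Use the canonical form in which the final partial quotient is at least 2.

-1901 = -6·333 + 97, so a_0 = -6
333 = 3·97 + 42, so a_1 = 3
97 = 2·42 + 13, so a_2 = 2
42 = 3·13 + 3, so a_3 = 3
13 = 4·3 + 1, so a_4 = 4
3 = 3·1 + 0, so a_5 = 3

[-6; 3, 2, 3, 4, 3]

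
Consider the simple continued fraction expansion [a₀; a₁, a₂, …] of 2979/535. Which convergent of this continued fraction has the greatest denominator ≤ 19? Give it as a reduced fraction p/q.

39/7

List convergents until the denominator exceeds the bound:
a_0 = 5: 5/1  (≤ bound)
a_1 = 1: 6/1  (≤ bound)
a_2 = 1: 11/2  (≤ bound)
a_3 = 3: 39/7  (≤ bound)
a_4 = 6: 245/44  (> 19, stop)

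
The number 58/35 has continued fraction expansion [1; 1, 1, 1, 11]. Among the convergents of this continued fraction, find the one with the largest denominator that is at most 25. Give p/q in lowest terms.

5/3

a_0 = 1: 1/1  (≤ bound)
a_1 = 1: 2/1  (≤ bound)
a_2 = 1: 3/2  (≤ bound)
a_3 = 1: 5/3  (≤ bound)
a_4 = 11: 58/35  (> 25, stop)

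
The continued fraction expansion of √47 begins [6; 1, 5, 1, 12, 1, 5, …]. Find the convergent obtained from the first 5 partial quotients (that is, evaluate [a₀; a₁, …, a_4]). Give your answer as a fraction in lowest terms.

617/90

a_0 = 6: 6/1
a_1 = 1: 7/1
a_2 = 5: 41/6
a_3 = 1: 48/7
a_4 = 12: 617/90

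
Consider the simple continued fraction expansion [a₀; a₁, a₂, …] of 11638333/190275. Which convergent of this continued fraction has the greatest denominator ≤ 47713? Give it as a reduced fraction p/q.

a_0 = 61: 61/1  (≤ bound)
a_1 = 6: 367/6  (≤ bound)
a_2 = 34: 12539/205  (≤ bound)
a_3 = 23: 288764/4721  (≤ bound)
a_4 = 5: 1456359/23810  (≤ bound)
a_5 = 1: 1745123/28531  (≤ bound)
a_6 = 2: 4946605/80872  (> 47713, stop)

1745123/28531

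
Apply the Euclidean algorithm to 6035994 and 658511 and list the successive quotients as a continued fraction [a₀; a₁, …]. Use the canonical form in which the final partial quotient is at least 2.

[9; 6, 51, 10, 2, 50, 2]

Apply division with remainder until the remainder is 0:
⌊6035994/658511⌋ = 9, remainder 109395
⌊658511/109395⌋ = 6, remainder 2141
⌊109395/2141⌋ = 51, remainder 204
⌊2141/204⌋ = 10, remainder 101
⌊204/101⌋ = 2, remainder 2
⌊101/2⌋ = 50, remainder 1
⌊2/1⌋ = 2, remainder 0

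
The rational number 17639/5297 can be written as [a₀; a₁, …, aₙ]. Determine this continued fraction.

[3; 3, 32, 1, 52]

17639 = 3·5297 + 1748, so a_0 = 3
5297 = 3·1748 + 53, so a_1 = 3
1748 = 32·53 + 52, so a_2 = 32
53 = 1·52 + 1, so a_3 = 1
52 = 52·1 + 0, so a_4 = 52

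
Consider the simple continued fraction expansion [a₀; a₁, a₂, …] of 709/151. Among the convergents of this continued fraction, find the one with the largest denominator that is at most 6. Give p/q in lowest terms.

List convergents until the denominator exceeds the bound:
a_0 = 4: 4/1  (≤ bound)
a_1 = 1: 5/1  (≤ bound)
a_2 = 2: 14/3  (≤ bound)
a_3 = 3: 47/10  (> 6, stop)

14/3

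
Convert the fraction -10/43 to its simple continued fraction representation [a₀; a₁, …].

-10 ÷ 43 → quotient -1, remainder 33
43 ÷ 33 → quotient 1, remainder 10
33 ÷ 10 → quotient 3, remainder 3
10 ÷ 3 → quotient 3, remainder 1
3 ÷ 1 → quotient 3, remainder 0

[-1; 1, 3, 3, 3]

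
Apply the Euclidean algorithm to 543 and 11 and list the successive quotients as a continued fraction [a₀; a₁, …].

543 ÷ 11 → quotient 49, remainder 4
11 ÷ 4 → quotient 2, remainder 3
4 ÷ 3 → quotient 1, remainder 1
3 ÷ 1 → quotient 3, remainder 0

[49; 2, 1, 3]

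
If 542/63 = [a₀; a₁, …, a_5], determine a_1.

1

Apply division with remainder until the remainder is 0:
542 ÷ 63 → quotient 8, remainder 38
63 ÷ 38 → quotient 1, remainder 25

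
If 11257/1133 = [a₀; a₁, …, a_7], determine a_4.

1

Apply division with remainder until the remainder is 0:
11257 = 9·1133 + 1060, so a_0 = 9
1133 = 1·1060 + 73, so a_1 = 1
1060 = 14·73 + 38, so a_2 = 14
73 = 1·38 + 35, so a_3 = 1
38 = 1·35 + 3, so a_4 = 1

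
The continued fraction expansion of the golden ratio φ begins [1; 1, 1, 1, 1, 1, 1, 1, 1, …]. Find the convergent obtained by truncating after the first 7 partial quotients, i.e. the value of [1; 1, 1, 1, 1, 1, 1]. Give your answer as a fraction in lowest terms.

21/13

a_0 = 1: 1/1
a_1 = 1: 2/1
a_2 = 1: 3/2
a_3 = 1: 5/3
a_4 = 1: 8/5
a_5 = 1: 13/8
a_6 = 1: 21/13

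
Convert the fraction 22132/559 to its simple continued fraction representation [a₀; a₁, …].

Repeatedly divide and take the remainder:
⌊22132/559⌋ = 39, remainder 331
⌊559/331⌋ = 1, remainder 228
⌊331/228⌋ = 1, remainder 103
⌊228/103⌋ = 2, remainder 22
⌊103/22⌋ = 4, remainder 15
⌊22/15⌋ = 1, remainder 7
⌊15/7⌋ = 2, remainder 1
⌊7/1⌋ = 7, remainder 0

[39; 1, 1, 2, 4, 1, 2, 7]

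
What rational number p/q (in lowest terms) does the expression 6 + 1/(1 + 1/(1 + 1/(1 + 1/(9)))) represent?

193/29

a_0 = 6: 6/1
a_1 = 1: 7/1
a_2 = 1: 13/2
a_3 = 1: 20/3
a_4 = 9: 193/29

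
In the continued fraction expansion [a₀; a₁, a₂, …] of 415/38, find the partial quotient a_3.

⌊415/38⌋ = 10, remainder 35
⌊38/35⌋ = 1, remainder 3
⌊35/3⌋ = 11, remainder 2
⌊3/2⌋ = 1, remainder 1

1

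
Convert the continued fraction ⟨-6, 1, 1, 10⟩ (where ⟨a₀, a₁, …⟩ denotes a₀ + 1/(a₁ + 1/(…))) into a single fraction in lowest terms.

-115/21

a_0 = -6: -6/1
a_1 = 1: -5/1
a_2 = 1: -11/2
a_3 = 10: -115/21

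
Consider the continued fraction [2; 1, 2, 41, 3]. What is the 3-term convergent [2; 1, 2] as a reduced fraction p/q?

a_0 = 2: 2/1
a_1 = 1: 3/1
a_2 = 2: 8/3

8/3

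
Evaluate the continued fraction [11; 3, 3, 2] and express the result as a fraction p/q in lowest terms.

260/23

Use the convergent recurrence hₖ = aₖ·hₖ₋₁ + hₖ₋₂ (and likewise for the denominators kₖ):
a_0 = 11: 11/1
a_1 = 3: 34/3
a_2 = 3: 113/10
a_3 = 2: 260/23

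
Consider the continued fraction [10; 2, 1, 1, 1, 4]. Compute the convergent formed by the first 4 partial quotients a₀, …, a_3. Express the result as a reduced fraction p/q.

Starting at the tail and folding back:
Start with 1.
1 + 1/(1/1) = 1 + 1/1 = 2/1
2 + 1/(2/1) = 2 + 1/2 = 5/2
10 + 1/(5/2) = 10 + 2/5 = 52/5

52/5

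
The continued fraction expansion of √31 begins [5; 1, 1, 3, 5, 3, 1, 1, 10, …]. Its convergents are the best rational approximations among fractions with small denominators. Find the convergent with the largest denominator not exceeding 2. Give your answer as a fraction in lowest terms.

a_0 = 5: 5/1  (≤ bound)
a_1 = 1: 6/1  (≤ bound)
a_2 = 1: 11/2  (≤ bound)
a_3 = 3: 39/7  (> 2, stop)

11/2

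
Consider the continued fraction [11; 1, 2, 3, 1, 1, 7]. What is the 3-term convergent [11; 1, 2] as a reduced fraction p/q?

a_0 = 11: 11/1
a_1 = 1: 12/1
a_2 = 2: 35/3

35/3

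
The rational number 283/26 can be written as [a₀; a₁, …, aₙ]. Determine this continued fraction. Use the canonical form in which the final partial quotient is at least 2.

Apply division with remainder until the remainder is 0:
283 ÷ 26 → quotient 10, remainder 23
26 ÷ 23 → quotient 1, remainder 3
23 ÷ 3 → quotient 7, remainder 2
3 ÷ 2 → quotient 1, remainder 1
2 ÷ 1 → quotient 2, remainder 0

[10; 1, 7, 1, 2]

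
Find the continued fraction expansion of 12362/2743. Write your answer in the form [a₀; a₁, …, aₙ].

[4; 1, 1, 36, 1, 1, 3, 5]

Apply division with remainder until the remainder is 0:
⌊12362/2743⌋ = 4, remainder 1390
⌊2743/1390⌋ = 1, remainder 1353
⌊1390/1353⌋ = 1, remainder 37
⌊1353/37⌋ = 36, remainder 21
⌊37/21⌋ = 1, remainder 16
⌊21/16⌋ = 1, remainder 5
⌊16/5⌋ = 3, remainder 1
⌊5/1⌋ = 5, remainder 0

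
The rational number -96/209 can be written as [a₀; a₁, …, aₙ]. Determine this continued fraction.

[-1; 1, 1, 5, 1, 1, 1, 5]

-96 ÷ 209 → quotient -1, remainder 113
209 ÷ 113 → quotient 1, remainder 96
113 ÷ 96 → quotient 1, remainder 17
96 ÷ 17 → quotient 5, remainder 11
17 ÷ 11 → quotient 1, remainder 6
11 ÷ 6 → quotient 1, remainder 5
6 ÷ 5 → quotient 1, remainder 1
5 ÷ 1 → quotient 5, remainder 0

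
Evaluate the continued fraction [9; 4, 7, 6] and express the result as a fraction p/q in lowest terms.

1645/178

Build up convergents one term at a time:
a_0 = 9: 9/1
a_1 = 4: 37/4
a_2 = 7: 268/29
a_3 = 6: 1645/178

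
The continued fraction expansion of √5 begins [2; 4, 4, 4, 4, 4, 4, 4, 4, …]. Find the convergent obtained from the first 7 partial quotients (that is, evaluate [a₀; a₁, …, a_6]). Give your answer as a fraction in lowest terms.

Starting at the tail and folding back:
Start with 4.
4 + 1/(4/1) = 4 + 1/4 = 17/4
4 + 1/(17/4) = 4 + 4/17 = 72/17
4 + 1/(72/17) = 4 + 17/72 = 305/72
4 + 1/(305/72) = 4 + 72/305 = 1292/305
4 + 1/(1292/305) = 4 + 305/1292 = 5473/1292
2 + 1/(5473/1292) = 2 + 1292/5473 = 12238/5473

12238/5473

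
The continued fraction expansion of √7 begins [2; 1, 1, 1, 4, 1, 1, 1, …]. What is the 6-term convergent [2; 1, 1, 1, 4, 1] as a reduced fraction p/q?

45/17

Collapse the nested fraction from the inside out:
Start with 1.
4 + 1/(1/1) = 4 + 1/1 = 5/1
1 + 1/(5/1) = 1 + 1/5 = 6/5
1 + 1/(6/5) = 1 + 5/6 = 11/6
1 + 1/(11/6) = 1 + 6/11 = 17/11
2 + 1/(17/11) = 2 + 11/17 = 45/17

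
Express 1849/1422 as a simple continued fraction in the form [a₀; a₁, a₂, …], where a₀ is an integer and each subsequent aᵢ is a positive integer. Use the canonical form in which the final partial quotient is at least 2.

[1; 3, 3, 35, 4]

1849 = 1·1422 + 427, so a_0 = 1
1422 = 3·427 + 141, so a_1 = 3
427 = 3·141 + 4, so a_2 = 3
141 = 35·4 + 1, so a_3 = 35
4 = 4·1 + 0, so a_4 = 4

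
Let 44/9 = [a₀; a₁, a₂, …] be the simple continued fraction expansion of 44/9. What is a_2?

44 ÷ 9 → quotient 4, remainder 8
9 ÷ 8 → quotient 1, remainder 1
8 ÷ 1 → quotient 8, remainder 0

8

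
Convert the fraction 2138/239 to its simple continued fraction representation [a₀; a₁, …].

2138 ÷ 239 → quotient 8, remainder 226
239 ÷ 226 → quotient 1, remainder 13
226 ÷ 13 → quotient 17, remainder 5
13 ÷ 5 → quotient 2, remainder 3
5 ÷ 3 → quotient 1, remainder 2
3 ÷ 2 → quotient 1, remainder 1
2 ÷ 1 → quotient 2, remainder 0

[8; 1, 17, 2, 1, 1, 2]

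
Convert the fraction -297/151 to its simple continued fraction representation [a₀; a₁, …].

Apply division with remainder until the remainder is 0:
⌊-297/151⌋ = -2, remainder 5
⌊151/5⌋ = 30, remainder 1
⌊5/1⌋ = 5, remainder 0

[-2; 30, 5]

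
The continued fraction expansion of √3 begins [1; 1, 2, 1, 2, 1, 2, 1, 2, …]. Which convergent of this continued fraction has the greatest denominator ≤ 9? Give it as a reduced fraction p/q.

a_0 = 1: 1/1  (≤ bound)
a_1 = 1: 2/1  (≤ bound)
a_2 = 2: 5/3  (≤ bound)
a_3 = 1: 7/4  (≤ bound)
a_4 = 2: 19/11  (> 9, stop)

7/4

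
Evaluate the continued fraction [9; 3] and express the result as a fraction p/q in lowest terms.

Collapse the nested fraction from the inside out:
Start with 3.
9 + 1/(3/1) = 9 + 1/3 = 28/3

28/3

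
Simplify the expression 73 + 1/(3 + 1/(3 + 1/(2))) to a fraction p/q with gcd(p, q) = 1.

1686/23

a_0 = 73: 73/1
a_1 = 3: 220/3
a_2 = 3: 733/10
a_3 = 2: 1686/23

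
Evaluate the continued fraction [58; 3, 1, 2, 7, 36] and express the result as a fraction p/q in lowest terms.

Start with 36.
7 + 1/(36/1) = 7 + 1/36 = 253/36
2 + 1/(253/36) = 2 + 36/253 = 542/253
1 + 1/(542/253) = 1 + 253/542 = 795/542
3 + 1/(795/542) = 3 + 542/795 = 2927/795
58 + 1/(2927/795) = 58 + 795/2927 = 170561/2927

170561/2927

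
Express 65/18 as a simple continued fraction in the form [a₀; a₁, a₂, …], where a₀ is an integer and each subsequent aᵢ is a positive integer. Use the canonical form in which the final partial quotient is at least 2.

[3; 1, 1, 1, 1, 3]

⌊65/18⌋ = 3, remainder 11
⌊18/11⌋ = 1, remainder 7
⌊11/7⌋ = 1, remainder 4
⌊7/4⌋ = 1, remainder 3
⌊4/3⌋ = 1, remainder 1
⌊3/1⌋ = 3, remainder 0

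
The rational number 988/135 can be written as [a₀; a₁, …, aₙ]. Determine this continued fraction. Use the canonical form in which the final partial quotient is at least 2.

[7; 3, 7, 6]

⌊988/135⌋ = 7, remainder 43
⌊135/43⌋ = 3, remainder 6
⌊43/6⌋ = 7, remainder 1
⌊6/1⌋ = 6, remainder 0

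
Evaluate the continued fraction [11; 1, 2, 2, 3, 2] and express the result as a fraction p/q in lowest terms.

644/55

Work from the innermost term outward:
Start with 2.
3 + 1/(2/1) = 3 + 1/2 = 7/2
2 + 1/(7/2) = 2 + 2/7 = 16/7
2 + 1/(16/7) = 2 + 7/16 = 39/16
1 + 1/(39/16) = 1 + 16/39 = 55/39
11 + 1/(55/39) = 11 + 39/55 = 644/55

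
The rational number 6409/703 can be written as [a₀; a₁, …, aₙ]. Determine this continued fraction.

6409 = 9·703 + 82, so a_0 = 9
703 = 8·82 + 47, so a_1 = 8
82 = 1·47 + 35, so a_2 = 1
47 = 1·35 + 12, so a_3 = 1
35 = 2·12 + 11, so a_4 = 2
12 = 1·11 + 1, so a_5 = 1
11 = 11·1 + 0, so a_6 = 11

[9; 8, 1, 1, 2, 1, 11]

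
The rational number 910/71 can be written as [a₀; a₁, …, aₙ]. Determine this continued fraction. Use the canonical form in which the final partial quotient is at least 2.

Repeatedly divide and take the remainder:
⌊910/71⌋ = 12, remainder 58
⌊71/58⌋ = 1, remainder 13
⌊58/13⌋ = 4, remainder 6
⌊13/6⌋ = 2, remainder 1
⌊6/1⌋ = 6, remainder 0

[12; 1, 4, 2, 6]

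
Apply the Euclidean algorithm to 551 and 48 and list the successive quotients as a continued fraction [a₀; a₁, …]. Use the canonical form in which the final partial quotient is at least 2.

⌊551/48⌋ = 11, remainder 23
⌊48/23⌋ = 2, remainder 2
⌊23/2⌋ = 11, remainder 1
⌊2/1⌋ = 2, remainder 0

[11; 2, 11, 2]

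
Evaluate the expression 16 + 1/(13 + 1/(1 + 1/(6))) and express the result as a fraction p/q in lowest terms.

1559/97

a_0 = 16: 16/1
a_1 = 13: 209/13
a_2 = 1: 225/14
a_3 = 6: 1559/97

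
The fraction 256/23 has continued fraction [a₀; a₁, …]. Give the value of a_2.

Apply division with remainder until the remainder is 0:
⌊256/23⌋ = 11, remainder 3
⌊23/3⌋ = 7, remainder 2
⌊3/2⌋ = 1, remainder 1

1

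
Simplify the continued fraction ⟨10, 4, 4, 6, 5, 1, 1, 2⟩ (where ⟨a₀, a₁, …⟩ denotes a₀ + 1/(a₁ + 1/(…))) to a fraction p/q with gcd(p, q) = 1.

31250/3053

Collapse the nested fraction from the inside out:
Start with 2.
1 + 1/(2/1) = 1 + 1/2 = 3/2
1 + 1/(3/2) = 1 + 2/3 = 5/3
5 + 1/(5/3) = 5 + 3/5 = 28/5
6 + 1/(28/5) = 6 + 5/28 = 173/28
4 + 1/(173/28) = 4 + 28/173 = 720/173
4 + 1/(720/173) = 4 + 173/720 = 3053/720
10 + 1/(3053/720) = 10 + 720/3053 = 31250/3053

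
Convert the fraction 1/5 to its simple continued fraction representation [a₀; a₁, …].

⌊1/5⌋ = 0, remainder 1
⌊5/1⌋ = 5, remainder 0

[0; 5]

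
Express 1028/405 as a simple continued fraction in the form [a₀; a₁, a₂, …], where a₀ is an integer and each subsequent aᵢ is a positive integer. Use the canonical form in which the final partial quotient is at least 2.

Run the Euclidean algorithm, recording each quotient:
⌊1028/405⌋ = 2, remainder 218
⌊405/218⌋ = 1, remainder 187
⌊218/187⌋ = 1, remainder 31
⌊187/31⌋ = 6, remainder 1
⌊31/1⌋ = 31, remainder 0

[2; 1, 1, 6, 31]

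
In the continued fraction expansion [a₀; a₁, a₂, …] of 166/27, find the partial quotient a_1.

6

166 = 6·27 + 4, so a_0 = 6
27 = 6·4 + 3, so a_1 = 6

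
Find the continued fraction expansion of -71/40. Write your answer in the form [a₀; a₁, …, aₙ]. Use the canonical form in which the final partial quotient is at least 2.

Repeatedly divide and take the remainder:
-71 = -2·40 + 9, so a_0 = -2
40 = 4·9 + 4, so a_1 = 4
9 = 2·4 + 1, so a_2 = 2
4 = 4·1 + 0, so a_3 = 4

[-2; 4, 2, 4]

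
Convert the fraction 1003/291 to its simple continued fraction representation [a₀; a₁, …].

[3; 2, 4, 5, 6]

⌊1003/291⌋ = 3, remainder 130
⌊291/130⌋ = 2, remainder 31
⌊130/31⌋ = 4, remainder 6
⌊31/6⌋ = 5, remainder 1
⌊6/1⌋ = 6, remainder 0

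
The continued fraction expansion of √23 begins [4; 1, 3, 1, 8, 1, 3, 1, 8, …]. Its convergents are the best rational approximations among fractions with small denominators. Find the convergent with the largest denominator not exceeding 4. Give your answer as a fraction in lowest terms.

a_0 = 4: 4/1  (≤ bound)
a_1 = 1: 5/1  (≤ bound)
a_2 = 3: 19/4  (≤ bound)
a_3 = 1: 24/5  (> 4, stop)

19/4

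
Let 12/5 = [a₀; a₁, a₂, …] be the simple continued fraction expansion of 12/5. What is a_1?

2

Run the Euclidean algorithm, recording each quotient:
12 = 2·5 + 2, so a_0 = 2
5 = 2·2 + 1, so a_1 = 2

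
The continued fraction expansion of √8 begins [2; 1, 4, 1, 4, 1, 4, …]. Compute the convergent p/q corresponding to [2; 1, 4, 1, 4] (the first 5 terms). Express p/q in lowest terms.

82/29

Start with 4.
1 + 1/(4/1) = 1 + 1/4 = 5/4
4 + 1/(5/4) = 4 + 4/5 = 24/5
1 + 1/(24/5) = 1 + 5/24 = 29/24
2 + 1/(29/24) = 2 + 24/29 = 82/29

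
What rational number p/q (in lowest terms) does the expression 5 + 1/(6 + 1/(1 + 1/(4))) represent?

175/34

a_0 = 5: 5/1
a_1 = 6: 31/6
a_2 = 1: 36/7
a_3 = 4: 175/34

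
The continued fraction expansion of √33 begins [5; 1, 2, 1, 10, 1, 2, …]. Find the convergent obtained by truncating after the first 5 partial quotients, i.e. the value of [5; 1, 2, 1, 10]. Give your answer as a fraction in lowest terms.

a_0 = 5: 5/1
a_1 = 1: 6/1
a_2 = 2: 17/3
a_3 = 1: 23/4
a_4 = 10: 247/43

247/43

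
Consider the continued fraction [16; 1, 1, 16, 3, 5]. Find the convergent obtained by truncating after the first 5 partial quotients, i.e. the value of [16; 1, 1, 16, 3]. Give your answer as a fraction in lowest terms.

1668/101

a_0 = 16: 16/1
a_1 = 1: 17/1
a_2 = 1: 33/2
a_3 = 16: 545/33
a_4 = 3: 1668/101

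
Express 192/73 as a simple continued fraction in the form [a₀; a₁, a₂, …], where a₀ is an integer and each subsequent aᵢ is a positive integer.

Run the Euclidean algorithm, recording each quotient:
⌊192/73⌋ = 2, remainder 46
⌊73/46⌋ = 1, remainder 27
⌊46/27⌋ = 1, remainder 19
⌊27/19⌋ = 1, remainder 8
⌊19/8⌋ = 2, remainder 3
⌊8/3⌋ = 2, remainder 2
⌊3/2⌋ = 1, remainder 1
⌊2/1⌋ = 2, remainder 0

[2; 1, 1, 1, 2, 2, 1, 2]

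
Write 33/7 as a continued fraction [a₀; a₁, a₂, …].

[4; 1, 2, 2]

Run the Euclidean algorithm, recording each quotient:
⌊33/7⌋ = 4, remainder 5
⌊7/5⌋ = 1, remainder 2
⌊5/2⌋ = 2, remainder 1
⌊2/1⌋ = 2, remainder 0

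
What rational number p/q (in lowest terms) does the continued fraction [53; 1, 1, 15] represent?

1659/31

a_0 = 53: 53/1
a_1 = 1: 54/1
a_2 = 1: 107/2
a_3 = 15: 1659/31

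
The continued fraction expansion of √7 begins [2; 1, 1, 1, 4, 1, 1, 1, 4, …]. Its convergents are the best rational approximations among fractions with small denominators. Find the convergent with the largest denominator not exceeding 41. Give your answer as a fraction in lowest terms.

82/31

List convergents until the denominator exceeds the bound:
a_0 = 2: 2/1  (≤ bound)
a_1 = 1: 3/1  (≤ bound)
a_2 = 1: 5/2  (≤ bound)
a_3 = 1: 8/3  (≤ bound)
a_4 = 4: 37/14  (≤ bound)
a_5 = 1: 45/17  (≤ bound)
a_6 = 1: 82/31  (≤ bound)
a_7 = 1: 127/48  (> 41, stop)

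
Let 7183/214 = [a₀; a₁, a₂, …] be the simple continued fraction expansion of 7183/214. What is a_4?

3

7183 = 33·214 + 121, so a_0 = 33
214 = 1·121 + 93, so a_1 = 1
121 = 1·93 + 28, so a_2 = 1
93 = 3·28 + 9, so a_3 = 3
28 = 3·9 + 1, so a_4 = 3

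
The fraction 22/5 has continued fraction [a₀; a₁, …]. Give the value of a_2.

⌊22/5⌋ = 4, remainder 2
⌊5/2⌋ = 2, remainder 1
⌊2/1⌋ = 2, remainder 0

2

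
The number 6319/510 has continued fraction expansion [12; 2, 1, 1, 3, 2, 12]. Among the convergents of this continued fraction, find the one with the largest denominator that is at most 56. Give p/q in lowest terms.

a_0 = 12: 12/1  (≤ bound)
a_1 = 2: 25/2  (≤ bound)
a_2 = 1: 37/3  (≤ bound)
a_3 = 1: 62/5  (≤ bound)
a_4 = 3: 223/18  (≤ bound)
a_5 = 2: 508/41  (≤ bound)
a_6 = 12: 6319/510  (> 56, stop)

508/41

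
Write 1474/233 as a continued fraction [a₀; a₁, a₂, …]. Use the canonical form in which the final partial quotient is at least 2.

Repeatedly divide and take the remainder:
1474 = 6·233 + 76, so a_0 = 6
233 = 3·76 + 5, so a_1 = 3
76 = 15·5 + 1, so a_2 = 15
5 = 5·1 + 0, so a_3 = 5

[6; 3, 15, 5]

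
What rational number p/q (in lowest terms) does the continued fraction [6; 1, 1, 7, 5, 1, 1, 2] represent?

Build up convergents one term at a time:
a_0 = 6: 6/1
a_1 = 1: 7/1
a_2 = 1: 13/2
a_3 = 7: 98/15
a_4 = 5: 503/77
a_5 = 1: 601/92
a_6 = 1: 1104/169
a_7 = 2: 2809/430

2809/430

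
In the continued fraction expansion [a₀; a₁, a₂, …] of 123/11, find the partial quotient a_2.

123 ÷ 11 → quotient 11, remainder 2
11 ÷ 2 → quotient 5, remainder 1
2 ÷ 1 → quotient 2, remainder 0

2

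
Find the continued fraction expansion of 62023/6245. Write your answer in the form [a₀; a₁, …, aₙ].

[9; 1, 13, 1, 1, 1, 2, 53]

Apply division with remainder until the remainder is 0:
62023 ÷ 6245 → quotient 9, remainder 5818
6245 ÷ 5818 → quotient 1, remainder 427
5818 ÷ 427 → quotient 13, remainder 267
427 ÷ 267 → quotient 1, remainder 160
267 ÷ 160 → quotient 1, remainder 107
160 ÷ 107 → quotient 1, remainder 53
107 ÷ 53 → quotient 2, remainder 1
53 ÷ 1 → quotient 53, remainder 0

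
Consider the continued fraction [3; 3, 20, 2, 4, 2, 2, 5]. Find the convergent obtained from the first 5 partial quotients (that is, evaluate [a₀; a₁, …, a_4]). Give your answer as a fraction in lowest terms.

Start with 4.
2 + 1/(4/1) = 2 + 1/4 = 9/4
20 + 1/(9/4) = 20 + 4/9 = 184/9
3 + 1/(184/9) = 3 + 9/184 = 561/184
3 + 1/(561/184) = 3 + 184/561 = 1867/561

1867/561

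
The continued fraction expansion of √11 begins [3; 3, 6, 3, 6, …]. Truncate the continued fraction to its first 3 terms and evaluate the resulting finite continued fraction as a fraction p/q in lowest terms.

63/19

Start with 6.
3 + 1/(6/1) = 3 + 1/6 = 19/6
3 + 1/(19/6) = 3 + 6/19 = 63/19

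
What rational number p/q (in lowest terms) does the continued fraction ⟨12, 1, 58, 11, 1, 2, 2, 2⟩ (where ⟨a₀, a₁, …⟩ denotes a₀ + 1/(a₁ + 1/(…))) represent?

Start with 2.
2 + 1/(2/1) = 2 + 1/2 = 5/2
2 + 1/(5/2) = 2 + 2/5 = 12/5
1 + 1/(12/5) = 1 + 5/12 = 17/12
11 + 1/(17/12) = 11 + 12/17 = 199/17
58 + 1/(199/17) = 58 + 17/199 = 11559/199
1 + 1/(11559/199) = 1 + 199/11559 = 11758/11559
12 + 1/(11758/11559) = 12 + 11559/11758 = 152655/11758

152655/11758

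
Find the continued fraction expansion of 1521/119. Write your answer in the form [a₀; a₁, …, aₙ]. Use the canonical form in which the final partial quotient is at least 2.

[12; 1, 3, 1, 1, 2, 1, 3]

Apply division with remainder until the remainder is 0:
1521 ÷ 119 → quotient 12, remainder 93
119 ÷ 93 → quotient 1, remainder 26
93 ÷ 26 → quotient 3, remainder 15
26 ÷ 15 → quotient 1, remainder 11
15 ÷ 11 → quotient 1, remainder 4
11 ÷ 4 → quotient 2, remainder 3
4 ÷ 3 → quotient 1, remainder 1
3 ÷ 1 → quotient 3, remainder 0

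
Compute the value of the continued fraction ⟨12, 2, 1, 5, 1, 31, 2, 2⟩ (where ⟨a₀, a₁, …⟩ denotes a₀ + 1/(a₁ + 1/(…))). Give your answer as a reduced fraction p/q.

39829/3225

Start with 2.
2 + 1/(2/1) = 2 + 1/2 = 5/2
31 + 1/(5/2) = 31 + 2/5 = 157/5
1 + 1/(157/5) = 1 + 5/157 = 162/157
5 + 1/(162/157) = 5 + 157/162 = 967/162
1 + 1/(967/162) = 1 + 162/967 = 1129/967
2 + 1/(1129/967) = 2 + 967/1129 = 3225/1129
12 + 1/(3225/1129) = 12 + 1129/3225 = 39829/3225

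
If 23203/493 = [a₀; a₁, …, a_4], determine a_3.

2

⌊23203/493⌋ = 47, remainder 32
⌊493/32⌋ = 15, remainder 13
⌊32/13⌋ = 2, remainder 6
⌊13/6⌋ = 2, remainder 1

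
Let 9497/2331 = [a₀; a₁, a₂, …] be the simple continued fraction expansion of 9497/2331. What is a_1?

9497 = 4·2331 + 173, so a_0 = 4
2331 = 13·173 + 82, so a_1 = 13

13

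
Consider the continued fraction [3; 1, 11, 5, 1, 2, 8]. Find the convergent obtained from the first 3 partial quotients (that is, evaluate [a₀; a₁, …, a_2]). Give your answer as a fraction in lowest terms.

47/12

Start with 11.
1 + 1/(11/1) = 1 + 1/11 = 12/11
3 + 1/(12/11) = 3 + 11/12 = 47/12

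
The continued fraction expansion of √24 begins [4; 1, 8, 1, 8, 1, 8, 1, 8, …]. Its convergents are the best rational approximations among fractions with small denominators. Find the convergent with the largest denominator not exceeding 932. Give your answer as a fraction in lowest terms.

4316/881

List convergents until the denominator exceeds the bound:
a_0 = 4: 4/1  (≤ bound)
a_1 = 1: 5/1  (≤ bound)
a_2 = 8: 44/9  (≤ bound)
a_3 = 1: 49/10  (≤ bound)
a_4 = 8: 436/89  (≤ bound)
a_5 = 1: 485/99  (≤ bound)
a_6 = 8: 4316/881  (≤ bound)
a_7 = 1: 4801/980  (> 932, stop)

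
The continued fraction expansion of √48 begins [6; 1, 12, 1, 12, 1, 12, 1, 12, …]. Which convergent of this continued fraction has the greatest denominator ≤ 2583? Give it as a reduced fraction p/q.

17466/2521

List convergents until the denominator exceeds the bound:
a_0 = 6: 6/1  (≤ bound)
a_1 = 1: 7/1  (≤ bound)
a_2 = 12: 90/13  (≤ bound)
a_3 = 1: 97/14  (≤ bound)
a_4 = 12: 1254/181  (≤ bound)
a_5 = 1: 1351/195  (≤ bound)
a_6 = 12: 17466/2521  (≤ bound)
a_7 = 1: 18817/2716  (> 2583, stop)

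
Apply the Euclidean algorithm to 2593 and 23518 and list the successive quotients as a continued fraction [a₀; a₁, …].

[0; 9, 14, 3, 14, 1, 3]

⌊2593/23518⌋ = 0, remainder 2593
⌊23518/2593⌋ = 9, remainder 181
⌊2593/181⌋ = 14, remainder 59
⌊181/59⌋ = 3, remainder 4
⌊59/4⌋ = 14, remainder 3
⌊4/3⌋ = 1, remainder 1
⌊3/1⌋ = 3, remainder 0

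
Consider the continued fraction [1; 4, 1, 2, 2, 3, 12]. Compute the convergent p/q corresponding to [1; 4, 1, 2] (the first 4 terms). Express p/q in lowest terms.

a_0 = 1: 1/1
a_1 = 4: 5/4
a_2 = 1: 6/5
a_3 = 2: 17/14

17/14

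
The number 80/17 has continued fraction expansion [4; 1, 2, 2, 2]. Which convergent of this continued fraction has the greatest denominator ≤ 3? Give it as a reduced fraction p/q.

List convergents until the denominator exceeds the bound:
a_0 = 4: 4/1  (≤ bound)
a_1 = 1: 5/1  (≤ bound)
a_2 = 2: 14/3  (≤ bound)
a_3 = 2: 33/7  (> 3, stop)

14/3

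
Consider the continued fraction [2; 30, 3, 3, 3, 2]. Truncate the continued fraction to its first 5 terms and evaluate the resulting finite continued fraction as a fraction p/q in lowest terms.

Start with 3.
3 + 1/(3/1) = 3 + 1/3 = 10/3
3 + 1/(10/3) = 3 + 3/10 = 33/10
30 + 1/(33/10) = 30 + 10/33 = 1000/33
2 + 1/(1000/33) = 2 + 33/1000 = 2033/1000

2033/1000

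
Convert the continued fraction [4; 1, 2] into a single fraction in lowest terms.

Start with 2.
1 + 1/(2/1) = 1 + 1/2 = 3/2
4 + 1/(3/2) = 4 + 2/3 = 14/3

14/3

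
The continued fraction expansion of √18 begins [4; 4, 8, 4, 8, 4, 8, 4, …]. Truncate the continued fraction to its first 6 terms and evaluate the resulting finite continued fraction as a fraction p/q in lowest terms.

19601/4620

Use the convergent recurrence hₖ = aₖ·hₖ₋₁ + hₖ₋₂ (and likewise for the denominators kₖ):
a_0 = 4: 4/1
a_1 = 4: 17/4
a_2 = 8: 140/33
a_3 = 4: 577/136
a_4 = 8: 4756/1121
a_5 = 4: 19601/4620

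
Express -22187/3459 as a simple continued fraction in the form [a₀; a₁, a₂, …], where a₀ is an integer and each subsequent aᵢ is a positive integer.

Repeatedly divide and take the remainder:
⌊-22187/3459⌋ = -7, remainder 2026
⌊3459/2026⌋ = 1, remainder 1433
⌊2026/1433⌋ = 1, remainder 593
⌊1433/593⌋ = 2, remainder 247
⌊593/247⌋ = 2, remainder 99
⌊247/99⌋ = 2, remainder 49
⌊99/49⌋ = 2, remainder 1
⌊49/1⌋ = 49, remainder 0

[-7; 1, 1, 2, 2, 2, 2, 49]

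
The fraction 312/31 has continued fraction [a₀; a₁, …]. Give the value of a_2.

2

312 = 10·31 + 2, so a_0 = 10
31 = 15·2 + 1, so a_1 = 15
2 = 2·1 + 0, so a_2 = 2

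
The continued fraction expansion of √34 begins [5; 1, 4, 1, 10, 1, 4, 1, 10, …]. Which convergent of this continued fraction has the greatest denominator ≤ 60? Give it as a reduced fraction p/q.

List convergents until the denominator exceeds the bound:
a_0 = 5: 5/1  (≤ bound)
a_1 = 1: 6/1  (≤ bound)
a_2 = 4: 29/5  (≤ bound)
a_3 = 1: 35/6  (≤ bound)
a_4 = 10: 379/65  (> 60, stop)

35/6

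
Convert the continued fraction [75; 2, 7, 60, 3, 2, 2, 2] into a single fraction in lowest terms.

Start with 2.
2 + 1/(2/1) = 2 + 1/2 = 5/2
2 + 1/(5/2) = 2 + 2/5 = 12/5
3 + 1/(12/5) = 3 + 5/12 = 41/12
60 + 1/(41/12) = 60 + 12/41 = 2472/41
7 + 1/(2472/41) = 7 + 41/2472 = 17345/2472
2 + 1/(17345/2472) = 2 + 2472/17345 = 37162/17345
75 + 1/(37162/17345) = 75 + 17345/37162 = 2804495/37162

2804495/37162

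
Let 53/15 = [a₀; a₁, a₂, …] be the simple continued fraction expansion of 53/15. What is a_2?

⌊53/15⌋ = 3, remainder 8
⌊15/8⌋ = 1, remainder 7
⌊8/7⌋ = 1, remainder 1

1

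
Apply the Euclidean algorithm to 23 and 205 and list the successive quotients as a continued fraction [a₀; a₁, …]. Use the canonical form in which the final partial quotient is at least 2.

[0; 8, 1, 10, 2]

23 = 0·205 + 23, so a_0 = 0
205 = 8·23 + 21, so a_1 = 8
23 = 1·21 + 2, so a_2 = 1
21 = 10·2 + 1, so a_3 = 10
2 = 2·1 + 0, so a_4 = 2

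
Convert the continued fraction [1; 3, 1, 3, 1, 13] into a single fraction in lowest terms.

Compute successive convergents:
a_0 = 1: 1/1
a_1 = 3: 4/3
a_2 = 1: 5/4
a_3 = 3: 19/15
a_4 = 1: 24/19
a_5 = 13: 331/262

331/262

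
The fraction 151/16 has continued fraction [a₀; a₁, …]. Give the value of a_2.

Run the Euclidean algorithm, recording each quotient:
151 = 9·16 + 7, so a_0 = 9
16 = 2·7 + 2, so a_1 = 2
7 = 3·2 + 1, so a_2 = 3

3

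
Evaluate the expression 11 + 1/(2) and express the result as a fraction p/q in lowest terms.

a_0 = 11: 11/1
a_1 = 2: 23/2

23/2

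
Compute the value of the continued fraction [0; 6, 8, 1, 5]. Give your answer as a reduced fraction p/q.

53/324

Start with 5.
1 + 1/(5/1) = 1 + 1/5 = 6/5
8 + 1/(6/5) = 8 + 5/6 = 53/6
6 + 1/(53/6) = 6 + 6/53 = 324/53
0 + 1/(324/53) = 0 + 53/324 = 53/324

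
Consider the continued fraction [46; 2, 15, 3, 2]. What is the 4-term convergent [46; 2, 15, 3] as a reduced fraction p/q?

Collapse the nested fraction from the inside out:
Start with 3.
15 + 1/(3/1) = 15 + 1/3 = 46/3
2 + 1/(46/3) = 2 + 3/46 = 95/46
46 + 1/(95/46) = 46 + 46/95 = 4416/95

4416/95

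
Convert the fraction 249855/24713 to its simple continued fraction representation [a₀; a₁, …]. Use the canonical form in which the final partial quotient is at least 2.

[10; 9, 14, 2, 46, 2]

Apply division with remainder until the remainder is 0:
⌊249855/24713⌋ = 10, remainder 2725
⌊24713/2725⌋ = 9, remainder 188
⌊2725/188⌋ = 14, remainder 93
⌊188/93⌋ = 2, remainder 2
⌊93/2⌋ = 46, remainder 1
⌊2/1⌋ = 2, remainder 0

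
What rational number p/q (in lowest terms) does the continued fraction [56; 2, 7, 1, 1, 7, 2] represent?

29025/514

Collapse the nested fraction from the inside out:
Start with 2.
7 + 1/(2/1) = 7 + 1/2 = 15/2
1 + 1/(15/2) = 1 + 2/15 = 17/15
1 + 1/(17/15) = 1 + 15/17 = 32/17
7 + 1/(32/17) = 7 + 17/32 = 241/32
2 + 1/(241/32) = 2 + 32/241 = 514/241
56 + 1/(514/241) = 56 + 241/514 = 29025/514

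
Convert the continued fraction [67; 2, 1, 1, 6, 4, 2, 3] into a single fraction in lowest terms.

Compute successive convergents:
a_0 = 67: 67/1
a_1 = 2: 135/2
a_2 = 1: 202/3
a_3 = 1: 337/5
a_4 = 6: 2224/33
a_5 = 4: 9233/137
a_6 = 2: 20690/307
a_7 = 3: 71303/1058

71303/1058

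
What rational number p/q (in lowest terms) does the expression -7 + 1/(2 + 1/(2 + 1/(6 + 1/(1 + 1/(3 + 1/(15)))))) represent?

Collapse the nested fraction from the inside out:
Start with 15.
3 + 1/(15/1) = 3 + 1/15 = 46/15
1 + 1/(46/15) = 1 + 15/46 = 61/46
6 + 1/(61/46) = 6 + 46/61 = 412/61
2 + 1/(412/61) = 2 + 61/412 = 885/412
2 + 1/(885/412) = 2 + 412/885 = 2182/885
-7 + 1/(2182/885) = -7 + 885/2182 = -14389/2182

-14389/2182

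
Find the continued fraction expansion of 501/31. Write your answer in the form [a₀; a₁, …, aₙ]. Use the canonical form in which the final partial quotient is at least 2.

501 = 16·31 + 5, so a_0 = 16
31 = 6·5 + 1, so a_1 = 6
5 = 5·1 + 0, so a_2 = 5

[16; 6, 5]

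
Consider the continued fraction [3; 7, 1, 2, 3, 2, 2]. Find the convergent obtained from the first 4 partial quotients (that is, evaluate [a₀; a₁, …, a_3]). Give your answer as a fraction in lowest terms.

Work from the innermost term outward:
Start with 2.
1 + 1/(2/1) = 1 + 1/2 = 3/2
7 + 1/(3/2) = 7 + 2/3 = 23/3
3 + 1/(23/3) = 3 + 3/23 = 72/23

72/23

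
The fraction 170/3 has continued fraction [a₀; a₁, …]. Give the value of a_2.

170 = 56·3 + 2, so a_0 = 56
3 = 1·2 + 1, so a_1 = 1
2 = 2·1 + 0, so a_2 = 2

2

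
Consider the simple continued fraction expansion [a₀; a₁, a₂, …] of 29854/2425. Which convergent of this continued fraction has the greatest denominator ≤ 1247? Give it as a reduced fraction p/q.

a_0 = 12: 12/1  (≤ bound)
a_1 = 3: 37/3  (≤ bound)
a_2 = 4: 160/13  (≤ bound)
a_3 = 1: 197/16  (≤ bound)
a_4 = 1: 357/29  (≤ bound)
a_5 = 1: 554/45  (≤ bound)
a_6 = 2: 1465/119  (≤ bound)
a_7 = 20: 29854/2425  (> 1247, stop)

1465/119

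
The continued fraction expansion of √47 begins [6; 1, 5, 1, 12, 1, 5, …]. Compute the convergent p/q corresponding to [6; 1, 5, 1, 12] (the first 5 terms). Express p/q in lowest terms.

617/90

Start with 12.
1 + 1/(12/1) = 1 + 1/12 = 13/12
5 + 1/(13/12) = 5 + 12/13 = 77/13
1 + 1/(77/13) = 1 + 13/77 = 90/77
6 + 1/(90/77) = 6 + 77/90 = 617/90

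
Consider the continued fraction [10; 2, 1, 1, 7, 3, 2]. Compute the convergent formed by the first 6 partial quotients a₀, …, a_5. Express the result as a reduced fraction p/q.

1237/119

Compute successive convergents:
a_0 = 10: 10/1
a_1 = 2: 21/2
a_2 = 1: 31/3
a_3 = 1: 52/5
a_4 = 7: 395/38
a_5 = 3: 1237/119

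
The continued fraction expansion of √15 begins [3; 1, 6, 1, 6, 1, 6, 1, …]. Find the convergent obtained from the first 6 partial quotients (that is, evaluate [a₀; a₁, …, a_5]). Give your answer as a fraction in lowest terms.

a_0 = 3: 3/1
a_1 = 1: 4/1
a_2 = 6: 27/7
a_3 = 1: 31/8
a_4 = 6: 213/55
a_5 = 1: 244/63

244/63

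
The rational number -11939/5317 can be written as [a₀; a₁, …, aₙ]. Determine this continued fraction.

-11939 ÷ 5317 → quotient -3, remainder 4012
5317 ÷ 4012 → quotient 1, remainder 1305
4012 ÷ 1305 → quotient 3, remainder 97
1305 ÷ 97 → quotient 13, remainder 44
97 ÷ 44 → quotient 2, remainder 9
44 ÷ 9 → quotient 4, remainder 8
9 ÷ 8 → quotient 1, remainder 1
8 ÷ 1 → quotient 8, remainder 0

[-3; 1, 3, 13, 2, 4, 1, 8]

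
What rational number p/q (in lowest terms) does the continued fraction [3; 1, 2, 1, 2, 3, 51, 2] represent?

14296/3833

Start with 2.
51 + 1/(2/1) = 51 + 1/2 = 103/2
3 + 1/(103/2) = 3 + 2/103 = 311/103
2 + 1/(311/103) = 2 + 103/311 = 725/311
1 + 1/(725/311) = 1 + 311/725 = 1036/725
2 + 1/(1036/725) = 2 + 725/1036 = 2797/1036
1 + 1/(2797/1036) = 1 + 1036/2797 = 3833/2797
3 + 1/(3833/2797) = 3 + 2797/3833 = 14296/3833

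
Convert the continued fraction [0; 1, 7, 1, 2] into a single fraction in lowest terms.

Starting at the tail and folding back:
Start with 2.
1 + 1/(2/1) = 1 + 1/2 = 3/2
7 + 1/(3/2) = 7 + 2/3 = 23/3
1 + 1/(23/3) = 1 + 3/23 = 26/23
0 + 1/(26/23) = 0 + 23/26 = 23/26

23/26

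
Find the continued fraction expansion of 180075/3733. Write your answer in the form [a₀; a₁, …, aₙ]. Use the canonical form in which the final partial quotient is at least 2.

180075 ÷ 3733 → quotient 48, remainder 891
3733 ÷ 891 → quotient 4, remainder 169
891 ÷ 169 → quotient 5, remainder 46
169 ÷ 46 → quotient 3, remainder 31
46 ÷ 31 → quotient 1, remainder 15
31 ÷ 15 → quotient 2, remainder 1
15 ÷ 1 → quotient 15, remainder 0

[48; 4, 5, 3, 1, 2, 15]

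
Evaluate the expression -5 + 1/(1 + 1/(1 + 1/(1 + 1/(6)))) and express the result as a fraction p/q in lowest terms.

Start with 6.
1 + 1/(6/1) = 1 + 1/6 = 7/6
1 + 1/(7/6) = 1 + 6/7 = 13/7
1 + 1/(13/7) = 1 + 7/13 = 20/13
-5 + 1/(20/13) = -5 + 13/20 = -87/20

-87/20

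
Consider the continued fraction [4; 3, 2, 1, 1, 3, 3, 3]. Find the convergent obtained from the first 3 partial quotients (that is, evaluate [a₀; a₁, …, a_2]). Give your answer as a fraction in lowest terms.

30/7

Use the convergent recurrence hₖ = aₖ·hₖ₋₁ + hₖ₋₂ (and likewise for the denominators kₖ):
a_0 = 4: 4/1
a_1 = 3: 13/3
a_2 = 2: 30/7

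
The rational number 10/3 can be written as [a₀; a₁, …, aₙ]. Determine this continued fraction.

[3; 3]

10 = 3·3 + 1, so a_0 = 3
3 = 3·1 + 0, so a_1 = 3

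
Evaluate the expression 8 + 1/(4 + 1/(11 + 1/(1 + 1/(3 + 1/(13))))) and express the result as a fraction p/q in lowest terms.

Start with 13.
3 + 1/(13/1) = 3 + 1/13 = 40/13
1 + 1/(40/13) = 1 + 13/40 = 53/40
11 + 1/(53/40) = 11 + 40/53 = 623/53
4 + 1/(623/53) = 4 + 53/623 = 2545/623
8 + 1/(2545/623) = 8 + 623/2545 = 20983/2545

20983/2545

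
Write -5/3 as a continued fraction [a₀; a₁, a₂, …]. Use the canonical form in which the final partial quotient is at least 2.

-5 ÷ 3 → quotient -2, remainder 1
3 ÷ 1 → quotient 3, remainder 0

[-2; 3]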